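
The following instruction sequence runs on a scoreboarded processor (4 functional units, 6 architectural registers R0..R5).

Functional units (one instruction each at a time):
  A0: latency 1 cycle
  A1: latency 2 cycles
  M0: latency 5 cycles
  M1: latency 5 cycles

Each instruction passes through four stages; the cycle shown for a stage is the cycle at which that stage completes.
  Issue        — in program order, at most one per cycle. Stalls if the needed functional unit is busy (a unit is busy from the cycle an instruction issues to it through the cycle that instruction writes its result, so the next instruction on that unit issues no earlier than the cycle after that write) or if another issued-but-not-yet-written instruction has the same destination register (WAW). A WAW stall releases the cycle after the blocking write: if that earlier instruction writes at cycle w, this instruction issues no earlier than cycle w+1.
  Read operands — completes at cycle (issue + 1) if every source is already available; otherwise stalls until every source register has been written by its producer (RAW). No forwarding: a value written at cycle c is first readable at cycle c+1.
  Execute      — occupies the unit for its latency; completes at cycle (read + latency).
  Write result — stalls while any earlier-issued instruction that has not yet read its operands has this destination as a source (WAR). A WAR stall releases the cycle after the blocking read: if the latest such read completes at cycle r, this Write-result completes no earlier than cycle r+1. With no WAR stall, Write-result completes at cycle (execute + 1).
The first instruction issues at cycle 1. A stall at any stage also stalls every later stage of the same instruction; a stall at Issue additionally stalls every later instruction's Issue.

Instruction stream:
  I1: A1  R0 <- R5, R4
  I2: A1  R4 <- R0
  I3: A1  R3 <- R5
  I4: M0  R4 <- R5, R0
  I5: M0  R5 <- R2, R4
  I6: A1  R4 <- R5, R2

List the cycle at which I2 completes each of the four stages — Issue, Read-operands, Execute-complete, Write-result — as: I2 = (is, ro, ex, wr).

I2 = (6, 7, 9, 10)

I1 -> (1, 2, 4, 5)
I2 -> (6, 7, 9, 10)  // struct: A1 busy until I1 writes@5
I3 -> (11, 12, 14, 15)  // struct: A1 busy until I2 writes@10
I4 -> (12, 13, 18, 19)
I5 -> (20, 21, 26, 27)  // struct: M0 busy until I4 writes@19
I6 -> (21, 28, 30, 31)  // RAW R5: wait I5 write@27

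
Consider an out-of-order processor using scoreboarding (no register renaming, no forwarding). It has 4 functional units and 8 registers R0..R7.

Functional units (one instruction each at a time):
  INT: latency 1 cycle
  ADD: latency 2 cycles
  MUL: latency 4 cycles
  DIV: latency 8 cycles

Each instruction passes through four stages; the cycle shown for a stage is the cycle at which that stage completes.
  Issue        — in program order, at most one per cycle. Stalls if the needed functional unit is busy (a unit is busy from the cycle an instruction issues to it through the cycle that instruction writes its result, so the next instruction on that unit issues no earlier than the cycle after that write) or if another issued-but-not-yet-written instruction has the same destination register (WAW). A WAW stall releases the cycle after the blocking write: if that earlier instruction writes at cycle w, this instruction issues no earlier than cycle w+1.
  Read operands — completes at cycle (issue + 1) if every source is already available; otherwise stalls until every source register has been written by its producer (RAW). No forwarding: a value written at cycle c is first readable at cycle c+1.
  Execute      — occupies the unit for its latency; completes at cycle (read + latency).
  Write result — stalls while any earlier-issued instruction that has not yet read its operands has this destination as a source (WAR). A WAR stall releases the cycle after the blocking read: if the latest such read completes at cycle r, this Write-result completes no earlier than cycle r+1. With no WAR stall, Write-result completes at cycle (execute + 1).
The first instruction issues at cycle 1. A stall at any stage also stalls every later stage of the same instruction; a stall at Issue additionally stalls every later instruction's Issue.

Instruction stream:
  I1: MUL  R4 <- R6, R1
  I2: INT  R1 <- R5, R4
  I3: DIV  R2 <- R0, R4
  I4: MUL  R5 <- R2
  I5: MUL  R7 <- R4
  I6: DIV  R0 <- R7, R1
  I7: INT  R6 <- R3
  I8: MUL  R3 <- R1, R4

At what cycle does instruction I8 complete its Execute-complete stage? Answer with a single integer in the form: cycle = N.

cycle = 36

I1  is:1  ro:2  ex:6  wr:7
I2  is:2  ro:8  ex:9  wr:10  — RAW R4: wait I1 write@7
I3  is:3  ro:8  ex:16  wr:17  — RAW R4: wait I1 write@7
I4  is:8  ro:18  ex:22  wr:23  — struct: MUL busy until I1 writes@7, RAW R2: wait I3 write@17
I5  is:24  ro:25  ex:29  wr:30  — struct: MUL busy until I4 writes@23
I6  is:25  ro:31  ex:39  wr:40  — RAW R7: wait I5 write@30
I7  is:26  ro:27  ex:28  wr:29
I8  is:31  ro:32  ex:36  wr:37  — struct: MUL busy until I5 writes@30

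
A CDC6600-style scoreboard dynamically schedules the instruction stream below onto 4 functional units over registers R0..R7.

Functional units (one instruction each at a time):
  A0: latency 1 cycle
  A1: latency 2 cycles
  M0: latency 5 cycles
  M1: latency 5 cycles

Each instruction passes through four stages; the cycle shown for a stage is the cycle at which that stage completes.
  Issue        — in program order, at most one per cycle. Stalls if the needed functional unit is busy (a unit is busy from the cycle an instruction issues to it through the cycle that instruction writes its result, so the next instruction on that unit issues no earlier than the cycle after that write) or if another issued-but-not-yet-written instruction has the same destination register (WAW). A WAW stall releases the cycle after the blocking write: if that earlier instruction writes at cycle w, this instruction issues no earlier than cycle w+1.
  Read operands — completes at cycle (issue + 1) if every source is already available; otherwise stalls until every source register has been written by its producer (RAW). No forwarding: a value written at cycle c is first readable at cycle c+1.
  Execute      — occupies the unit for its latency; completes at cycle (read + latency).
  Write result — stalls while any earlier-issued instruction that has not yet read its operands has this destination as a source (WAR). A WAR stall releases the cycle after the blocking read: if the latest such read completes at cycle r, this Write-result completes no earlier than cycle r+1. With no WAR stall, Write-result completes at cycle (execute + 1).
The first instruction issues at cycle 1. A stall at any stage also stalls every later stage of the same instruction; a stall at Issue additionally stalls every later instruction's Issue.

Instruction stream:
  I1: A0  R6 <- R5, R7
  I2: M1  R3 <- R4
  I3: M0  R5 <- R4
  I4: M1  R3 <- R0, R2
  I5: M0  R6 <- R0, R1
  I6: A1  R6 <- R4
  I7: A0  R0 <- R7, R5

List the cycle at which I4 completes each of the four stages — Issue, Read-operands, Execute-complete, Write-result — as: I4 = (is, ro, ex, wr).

I4 = (10, 11, 16, 17)

[1] I1 issues→A0
[2] I1 reads; I2 issues→M1
[3] I1 exec-done; I2 reads; I3 issues→M0
[4] I1 writes R6; I3 reads
[8] I2 exec-done
[9] I2 writes R3; I3 exec-done
[10] I3 writes R5; I4 issues→M1
[11] I4 reads; I5 issues→M0
[12] I5 reads
[16] I4 exec-done
[17] I4 writes R3; I5 exec-done
[18] I5 writes R6
[19] I6 issues→A1
[20] I6 reads; I7 issues→A0
[21] I7 reads
[22] I6 exec-done; I7 exec-done
[23] I6 writes R6; I7 writes R0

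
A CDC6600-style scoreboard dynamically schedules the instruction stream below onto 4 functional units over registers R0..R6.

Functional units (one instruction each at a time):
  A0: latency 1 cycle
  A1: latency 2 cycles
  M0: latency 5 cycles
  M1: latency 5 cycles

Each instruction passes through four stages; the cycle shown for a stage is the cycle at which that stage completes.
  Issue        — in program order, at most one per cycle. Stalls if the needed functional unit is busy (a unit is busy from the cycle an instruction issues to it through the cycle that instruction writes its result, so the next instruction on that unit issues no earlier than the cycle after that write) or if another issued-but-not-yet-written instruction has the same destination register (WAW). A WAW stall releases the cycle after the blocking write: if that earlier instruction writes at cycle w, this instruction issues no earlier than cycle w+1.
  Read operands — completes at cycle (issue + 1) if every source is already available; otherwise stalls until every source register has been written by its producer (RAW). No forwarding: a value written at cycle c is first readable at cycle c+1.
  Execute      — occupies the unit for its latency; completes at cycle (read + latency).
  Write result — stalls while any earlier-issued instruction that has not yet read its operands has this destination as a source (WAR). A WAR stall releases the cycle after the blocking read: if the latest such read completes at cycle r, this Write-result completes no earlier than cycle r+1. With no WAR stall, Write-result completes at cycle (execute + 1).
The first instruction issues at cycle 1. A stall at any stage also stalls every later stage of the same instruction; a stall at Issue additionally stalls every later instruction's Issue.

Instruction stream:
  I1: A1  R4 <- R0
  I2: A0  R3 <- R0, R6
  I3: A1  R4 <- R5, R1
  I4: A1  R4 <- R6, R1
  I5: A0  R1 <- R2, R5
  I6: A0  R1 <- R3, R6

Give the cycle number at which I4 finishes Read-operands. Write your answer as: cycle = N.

[1] I1→A1
[2] I1 RO, I2→A0
[3] I2 RO
[4] I1 EX, I2 EX
[5] I1 WR R4, I2 WR R3
[6] I3→A1
[7] I3 RO
[9] I3 EX
[10] I3 WR R4
[11] I4→A1
[12] I4 RO, I5→A0
[13] I5 RO
[14] I4 EX, I5 EX
[15] I4 WR R4, I5 WR R1
[16] I6→A0
[17] I6 RO
[18] I6 EX
[19] I6 WR R1

cycle = 12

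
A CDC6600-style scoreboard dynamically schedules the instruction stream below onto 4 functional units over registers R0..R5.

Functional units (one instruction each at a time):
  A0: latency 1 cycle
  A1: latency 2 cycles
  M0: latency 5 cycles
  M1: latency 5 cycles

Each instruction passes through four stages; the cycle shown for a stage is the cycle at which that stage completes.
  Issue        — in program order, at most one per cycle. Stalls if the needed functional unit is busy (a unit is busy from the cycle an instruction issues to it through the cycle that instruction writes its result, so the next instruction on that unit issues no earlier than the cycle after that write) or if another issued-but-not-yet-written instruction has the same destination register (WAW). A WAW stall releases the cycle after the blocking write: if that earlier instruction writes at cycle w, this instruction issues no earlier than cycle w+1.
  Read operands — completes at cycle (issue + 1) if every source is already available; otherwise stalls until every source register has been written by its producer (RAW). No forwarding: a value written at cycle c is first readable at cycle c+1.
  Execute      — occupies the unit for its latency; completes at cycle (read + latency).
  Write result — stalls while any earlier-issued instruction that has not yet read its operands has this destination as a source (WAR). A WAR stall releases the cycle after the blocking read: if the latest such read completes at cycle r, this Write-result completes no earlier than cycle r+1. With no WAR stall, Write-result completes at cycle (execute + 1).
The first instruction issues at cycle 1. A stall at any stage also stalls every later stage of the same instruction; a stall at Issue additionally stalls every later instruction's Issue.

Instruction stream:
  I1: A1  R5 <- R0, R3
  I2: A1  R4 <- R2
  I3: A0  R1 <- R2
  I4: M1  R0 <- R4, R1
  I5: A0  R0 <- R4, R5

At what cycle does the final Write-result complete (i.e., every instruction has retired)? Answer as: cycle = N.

1) issue 1, read 2, done 4, write 5
2) issue 6, read 7, done 9, write 10  <struct: A1 busy until I1 writes@5>
3) issue 7, read 8, done 9, write 10
4) issue 8, read 11, done 16, write 17  <RAW R4: wait I2 write@10 / RAW R1: wait I3 write@10>
5) issue 18, read 19, done 20, write 21  <WAW R0: wait I4 write@17>

cycle = 21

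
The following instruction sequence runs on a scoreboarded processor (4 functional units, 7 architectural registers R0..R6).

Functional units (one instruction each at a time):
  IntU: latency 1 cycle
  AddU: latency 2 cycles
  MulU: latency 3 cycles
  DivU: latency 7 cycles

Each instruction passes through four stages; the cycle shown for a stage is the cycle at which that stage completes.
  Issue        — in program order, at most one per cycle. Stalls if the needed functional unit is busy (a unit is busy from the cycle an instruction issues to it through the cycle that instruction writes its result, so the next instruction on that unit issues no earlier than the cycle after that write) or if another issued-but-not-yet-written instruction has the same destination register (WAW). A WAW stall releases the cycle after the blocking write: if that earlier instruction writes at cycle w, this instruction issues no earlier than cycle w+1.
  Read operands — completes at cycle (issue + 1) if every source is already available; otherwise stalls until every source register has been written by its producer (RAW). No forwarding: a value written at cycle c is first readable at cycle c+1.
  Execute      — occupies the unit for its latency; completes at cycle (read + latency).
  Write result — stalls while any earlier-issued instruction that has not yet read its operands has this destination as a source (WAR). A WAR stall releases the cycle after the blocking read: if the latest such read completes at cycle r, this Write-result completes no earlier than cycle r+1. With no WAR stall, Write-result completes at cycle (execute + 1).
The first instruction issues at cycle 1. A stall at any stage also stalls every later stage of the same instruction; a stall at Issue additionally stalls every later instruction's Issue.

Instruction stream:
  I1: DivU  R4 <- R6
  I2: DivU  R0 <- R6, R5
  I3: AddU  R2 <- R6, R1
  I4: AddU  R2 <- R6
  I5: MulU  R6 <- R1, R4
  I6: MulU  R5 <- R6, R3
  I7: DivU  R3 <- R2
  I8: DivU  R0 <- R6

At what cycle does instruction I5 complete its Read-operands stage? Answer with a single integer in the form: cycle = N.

[1] issue I1 (DivU)
[2] I1 read-ops
[9] I1 finished on DivU
[10] I1→R4
[11] issue I2 (DivU)
[12] I2 read-ops, issue I3 (AddU)
[13] I3 read-ops
[15] I3 finished on AddU
[16] I3→R2
[17] issue I4 (AddU)
[18] I4 read-ops, issue I5 (MulU)
[19] I2 finished on DivU, I5 read-ops
[20] I2→R0, I4 finished on AddU
[21] I4→R2
[22] I5 finished on MulU
[23] I5→R6
[24] issue I6 (MulU)
[25] I6 read-ops, issue I7 (DivU)
[26] I7 read-ops
[28] I6 finished on MulU
[29] I6→R5
[33] I7 finished on DivU
[34] I7→R3
[35] issue I8 (DivU)
[36] I8 read-ops
[43] I8 finished on DivU
[44] I8→R0

cycle = 19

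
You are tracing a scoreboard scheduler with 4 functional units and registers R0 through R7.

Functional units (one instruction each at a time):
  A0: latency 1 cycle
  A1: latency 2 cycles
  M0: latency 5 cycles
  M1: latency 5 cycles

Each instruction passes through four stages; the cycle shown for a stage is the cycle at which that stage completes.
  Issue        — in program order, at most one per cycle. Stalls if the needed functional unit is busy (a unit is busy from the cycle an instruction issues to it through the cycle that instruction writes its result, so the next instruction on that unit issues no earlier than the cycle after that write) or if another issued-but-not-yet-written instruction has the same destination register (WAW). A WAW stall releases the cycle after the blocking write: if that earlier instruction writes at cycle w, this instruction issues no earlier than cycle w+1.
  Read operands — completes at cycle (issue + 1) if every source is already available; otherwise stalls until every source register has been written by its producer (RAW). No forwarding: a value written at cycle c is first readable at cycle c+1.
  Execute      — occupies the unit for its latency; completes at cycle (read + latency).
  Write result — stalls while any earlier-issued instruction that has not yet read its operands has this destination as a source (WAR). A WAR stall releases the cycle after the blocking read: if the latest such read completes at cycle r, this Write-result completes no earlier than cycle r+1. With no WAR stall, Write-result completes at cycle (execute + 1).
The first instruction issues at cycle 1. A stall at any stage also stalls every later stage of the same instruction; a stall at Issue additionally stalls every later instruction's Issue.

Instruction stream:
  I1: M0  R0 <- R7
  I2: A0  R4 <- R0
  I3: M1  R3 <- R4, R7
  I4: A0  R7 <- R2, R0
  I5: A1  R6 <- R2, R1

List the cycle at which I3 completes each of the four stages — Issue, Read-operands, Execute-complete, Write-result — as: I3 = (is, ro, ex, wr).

t=1  I1 dispatched to M0
t=2  I1 operands ready | I2 dispatched to A0
t=3  I3 dispatched to M1
t=7  I1 complete
t=8  R0←I1
t=9  I2 operands ready
t=10  I2 complete
t=11  R4←I2
t=12  I3 operands ready | I4 dispatched to A0
t=13  I4 operands ready | I5 dispatched to A1
t=14  I4 complete | I5 operands ready
t=15  R7←I4
t=16  I5 complete
t=17  I3 complete | R6←I5
t=18  R3←I3

I3 = (3, 12, 17, 18)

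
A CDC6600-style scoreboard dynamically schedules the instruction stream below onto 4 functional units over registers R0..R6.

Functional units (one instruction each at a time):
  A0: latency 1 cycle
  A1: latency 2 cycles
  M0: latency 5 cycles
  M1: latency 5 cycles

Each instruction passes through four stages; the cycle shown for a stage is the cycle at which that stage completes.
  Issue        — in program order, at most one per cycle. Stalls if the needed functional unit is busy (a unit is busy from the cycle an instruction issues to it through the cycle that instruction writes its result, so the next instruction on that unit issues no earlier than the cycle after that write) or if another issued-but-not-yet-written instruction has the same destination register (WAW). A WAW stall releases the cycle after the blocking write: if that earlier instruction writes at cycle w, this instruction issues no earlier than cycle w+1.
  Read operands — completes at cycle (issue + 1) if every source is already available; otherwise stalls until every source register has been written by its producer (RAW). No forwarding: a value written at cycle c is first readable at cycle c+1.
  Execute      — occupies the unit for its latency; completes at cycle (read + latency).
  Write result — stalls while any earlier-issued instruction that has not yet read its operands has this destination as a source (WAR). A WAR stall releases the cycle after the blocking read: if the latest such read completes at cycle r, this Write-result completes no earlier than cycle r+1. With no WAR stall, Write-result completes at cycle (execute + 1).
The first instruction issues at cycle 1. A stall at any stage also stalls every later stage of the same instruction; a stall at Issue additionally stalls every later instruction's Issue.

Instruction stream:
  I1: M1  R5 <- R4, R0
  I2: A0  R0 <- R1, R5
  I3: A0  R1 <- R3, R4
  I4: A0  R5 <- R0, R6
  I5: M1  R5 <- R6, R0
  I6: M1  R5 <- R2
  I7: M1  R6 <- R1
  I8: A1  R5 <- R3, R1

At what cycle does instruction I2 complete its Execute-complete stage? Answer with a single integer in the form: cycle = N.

I1  is:1  ro:2  ex:7  wr:8
I2  is:2  ro:9  ex:10  wr:11  — RAW R5: wait I1 write@8
I3  is:12  ro:13  ex:14  wr:15  — struct: A0 busy until I2 writes@11
I4  is:16  ro:17  ex:18  wr:19  — struct: A0 busy until I3 writes@15
I5  is:20  ro:21  ex:26  wr:27  — WAW R5: wait I4 write@19
I6  is:28  ro:29  ex:34  wr:35  — struct: M1 busy until I5 writes@27
I7  is:36  ro:37  ex:42  wr:43  — struct: M1 busy until I6 writes@35
I8  is:37  ro:38  ex:40  wr:41

cycle = 10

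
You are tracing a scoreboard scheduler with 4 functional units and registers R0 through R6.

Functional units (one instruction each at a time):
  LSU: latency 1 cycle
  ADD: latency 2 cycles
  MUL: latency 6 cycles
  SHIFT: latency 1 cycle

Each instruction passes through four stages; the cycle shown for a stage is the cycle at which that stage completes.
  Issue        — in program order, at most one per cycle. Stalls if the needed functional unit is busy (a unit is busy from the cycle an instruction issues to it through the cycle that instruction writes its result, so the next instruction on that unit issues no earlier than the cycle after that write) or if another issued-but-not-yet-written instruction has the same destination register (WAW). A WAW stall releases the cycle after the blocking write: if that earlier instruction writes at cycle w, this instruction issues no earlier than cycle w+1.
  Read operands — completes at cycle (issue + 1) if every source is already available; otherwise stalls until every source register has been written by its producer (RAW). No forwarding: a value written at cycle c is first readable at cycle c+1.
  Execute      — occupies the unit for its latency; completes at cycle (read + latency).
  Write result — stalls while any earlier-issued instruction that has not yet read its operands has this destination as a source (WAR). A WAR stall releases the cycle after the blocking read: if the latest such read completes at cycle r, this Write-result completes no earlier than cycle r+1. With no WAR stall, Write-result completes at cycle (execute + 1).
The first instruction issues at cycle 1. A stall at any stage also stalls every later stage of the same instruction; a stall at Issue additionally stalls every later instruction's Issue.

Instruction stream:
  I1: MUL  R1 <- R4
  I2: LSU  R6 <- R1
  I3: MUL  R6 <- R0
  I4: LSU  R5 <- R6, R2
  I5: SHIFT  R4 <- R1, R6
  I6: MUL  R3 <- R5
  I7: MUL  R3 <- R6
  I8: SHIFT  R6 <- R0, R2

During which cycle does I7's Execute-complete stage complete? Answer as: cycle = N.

[1] I1 issues→MUL
[2] I1 reads | I2 issues→LSU
[8] I1 exec-done
[9] I1 writes R1
[10] I2 reads
[11] I2 exec-done
[12] I2 writes R6
[13] I3 issues→MUL
[14] I3 reads | I4 issues→LSU
[15] I5 issues→SHIFT
[20] I3 exec-done
[21] I3 writes R6
[22] I4 reads | I5 reads | I6 issues→MUL
[23] I4 exec-done | I5 exec-done
[24] I4 writes R5 | I5 writes R4
[25] I6 reads
[31] I6 exec-done
[32] I6 writes R3
[33] I7 issues→MUL
[34] I7 reads | I8 issues→SHIFT
[35] I8 reads
[36] I8 exec-done
[37] I8 writes R6
[40] I7 exec-done
[41] I7 writes R3

cycle = 40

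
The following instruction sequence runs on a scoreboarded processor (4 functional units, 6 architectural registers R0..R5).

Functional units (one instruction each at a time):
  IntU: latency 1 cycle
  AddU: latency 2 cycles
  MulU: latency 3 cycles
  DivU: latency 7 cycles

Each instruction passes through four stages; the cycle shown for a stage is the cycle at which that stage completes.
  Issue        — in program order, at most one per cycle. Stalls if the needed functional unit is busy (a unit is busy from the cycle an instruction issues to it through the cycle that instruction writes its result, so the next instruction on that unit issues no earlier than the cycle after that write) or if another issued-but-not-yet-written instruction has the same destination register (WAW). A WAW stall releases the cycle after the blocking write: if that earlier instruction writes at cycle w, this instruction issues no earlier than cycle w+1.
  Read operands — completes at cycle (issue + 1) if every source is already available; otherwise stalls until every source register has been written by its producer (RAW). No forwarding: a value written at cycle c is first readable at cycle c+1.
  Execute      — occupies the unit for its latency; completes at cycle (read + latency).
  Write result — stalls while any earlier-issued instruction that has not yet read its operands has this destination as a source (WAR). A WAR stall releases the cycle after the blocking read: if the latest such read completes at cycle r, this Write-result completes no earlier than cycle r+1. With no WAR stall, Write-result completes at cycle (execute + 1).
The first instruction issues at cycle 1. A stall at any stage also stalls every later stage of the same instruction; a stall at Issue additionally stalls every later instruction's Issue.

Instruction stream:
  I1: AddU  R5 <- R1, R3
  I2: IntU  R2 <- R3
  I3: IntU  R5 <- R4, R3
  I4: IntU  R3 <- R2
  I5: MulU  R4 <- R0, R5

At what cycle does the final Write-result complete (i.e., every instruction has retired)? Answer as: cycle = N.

  I1 | 1 | 2 | 4 | 5
  I2 | 2 | 3 | 4 | 5
  I3 | 6 | 7 | 8 | 9   struct: IntU busy until I2 writes@5
  I4 | 10 | 11 | 12 | 13   struct: IntU busy until I3 writes@9
  I5 | 11 | 12 | 15 | 16

cycle = 16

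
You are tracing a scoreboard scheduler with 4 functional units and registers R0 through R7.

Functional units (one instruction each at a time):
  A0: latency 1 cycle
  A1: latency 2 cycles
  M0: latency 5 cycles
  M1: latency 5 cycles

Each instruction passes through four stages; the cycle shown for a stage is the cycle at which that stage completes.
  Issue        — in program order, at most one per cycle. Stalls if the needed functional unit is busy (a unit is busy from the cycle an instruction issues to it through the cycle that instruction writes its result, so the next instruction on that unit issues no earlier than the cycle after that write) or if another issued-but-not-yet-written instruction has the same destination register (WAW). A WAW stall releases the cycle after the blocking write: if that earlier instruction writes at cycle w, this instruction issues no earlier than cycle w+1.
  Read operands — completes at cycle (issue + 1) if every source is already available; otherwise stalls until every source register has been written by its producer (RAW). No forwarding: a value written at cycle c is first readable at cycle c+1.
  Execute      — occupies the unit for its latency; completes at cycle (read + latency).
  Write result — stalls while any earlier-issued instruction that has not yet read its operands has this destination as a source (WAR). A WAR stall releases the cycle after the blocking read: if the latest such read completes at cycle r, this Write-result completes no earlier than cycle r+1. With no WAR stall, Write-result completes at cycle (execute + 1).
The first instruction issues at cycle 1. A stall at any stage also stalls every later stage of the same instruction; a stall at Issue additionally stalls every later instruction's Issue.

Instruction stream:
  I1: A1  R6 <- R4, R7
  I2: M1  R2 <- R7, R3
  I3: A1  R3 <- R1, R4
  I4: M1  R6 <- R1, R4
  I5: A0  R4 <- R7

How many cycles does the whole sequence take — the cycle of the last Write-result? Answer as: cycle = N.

cycle = 17

cycle 1: I1 dispatched to A1
cycle 2: I1 operands ready, I2 dispatched to M1
cycle 3: I2 operands ready
cycle 4: I1 complete
cycle 5: R6←I1
cycle 6: I3 dispatched to A1
cycle 7: I3 operands ready
cycle 8: I2 complete
cycle 9: R2←I2, I3 complete
cycle 10: R3←I3, I4 dispatched to M1
cycle 11: I4 operands ready, I5 dispatched to A0
cycle 12: I5 operands ready
cycle 13: I5 complete
cycle 14: R4←I5
cycle 16: I4 complete
cycle 17: R6←I4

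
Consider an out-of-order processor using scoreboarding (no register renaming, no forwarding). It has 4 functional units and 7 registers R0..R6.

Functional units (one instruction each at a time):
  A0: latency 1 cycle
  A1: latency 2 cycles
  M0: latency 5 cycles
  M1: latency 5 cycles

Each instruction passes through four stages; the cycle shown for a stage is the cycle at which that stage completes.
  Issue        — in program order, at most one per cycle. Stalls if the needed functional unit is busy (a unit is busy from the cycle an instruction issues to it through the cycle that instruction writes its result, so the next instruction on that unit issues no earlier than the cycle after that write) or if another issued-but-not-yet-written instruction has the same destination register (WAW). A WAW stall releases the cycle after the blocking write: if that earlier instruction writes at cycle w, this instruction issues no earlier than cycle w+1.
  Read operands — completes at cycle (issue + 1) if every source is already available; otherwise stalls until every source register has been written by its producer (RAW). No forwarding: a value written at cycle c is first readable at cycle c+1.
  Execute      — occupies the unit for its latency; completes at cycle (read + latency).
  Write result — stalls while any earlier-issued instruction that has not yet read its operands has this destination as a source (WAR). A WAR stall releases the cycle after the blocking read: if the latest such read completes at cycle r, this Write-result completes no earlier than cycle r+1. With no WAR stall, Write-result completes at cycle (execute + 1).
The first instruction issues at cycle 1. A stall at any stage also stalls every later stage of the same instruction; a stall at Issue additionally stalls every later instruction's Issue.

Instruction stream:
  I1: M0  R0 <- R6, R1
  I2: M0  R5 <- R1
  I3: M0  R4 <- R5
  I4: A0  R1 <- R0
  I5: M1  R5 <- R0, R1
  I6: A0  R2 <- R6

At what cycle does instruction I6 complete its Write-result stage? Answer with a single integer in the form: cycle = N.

I1 -> (1, 2, 7, 8)
I2 -> (9, 10, 15, 16)  // struct: M0 busy until I1 writes@8
I3 -> (17, 18, 23, 24)  // struct: M0 busy until I2 writes@16
I4 -> (18, 19, 20, 21)
I5 -> (19, 22, 27, 28)  // RAW R1: wait I4 write@21
I6 -> (22, 23, 24, 25)  // struct: A0 busy until I4 writes@21

cycle = 25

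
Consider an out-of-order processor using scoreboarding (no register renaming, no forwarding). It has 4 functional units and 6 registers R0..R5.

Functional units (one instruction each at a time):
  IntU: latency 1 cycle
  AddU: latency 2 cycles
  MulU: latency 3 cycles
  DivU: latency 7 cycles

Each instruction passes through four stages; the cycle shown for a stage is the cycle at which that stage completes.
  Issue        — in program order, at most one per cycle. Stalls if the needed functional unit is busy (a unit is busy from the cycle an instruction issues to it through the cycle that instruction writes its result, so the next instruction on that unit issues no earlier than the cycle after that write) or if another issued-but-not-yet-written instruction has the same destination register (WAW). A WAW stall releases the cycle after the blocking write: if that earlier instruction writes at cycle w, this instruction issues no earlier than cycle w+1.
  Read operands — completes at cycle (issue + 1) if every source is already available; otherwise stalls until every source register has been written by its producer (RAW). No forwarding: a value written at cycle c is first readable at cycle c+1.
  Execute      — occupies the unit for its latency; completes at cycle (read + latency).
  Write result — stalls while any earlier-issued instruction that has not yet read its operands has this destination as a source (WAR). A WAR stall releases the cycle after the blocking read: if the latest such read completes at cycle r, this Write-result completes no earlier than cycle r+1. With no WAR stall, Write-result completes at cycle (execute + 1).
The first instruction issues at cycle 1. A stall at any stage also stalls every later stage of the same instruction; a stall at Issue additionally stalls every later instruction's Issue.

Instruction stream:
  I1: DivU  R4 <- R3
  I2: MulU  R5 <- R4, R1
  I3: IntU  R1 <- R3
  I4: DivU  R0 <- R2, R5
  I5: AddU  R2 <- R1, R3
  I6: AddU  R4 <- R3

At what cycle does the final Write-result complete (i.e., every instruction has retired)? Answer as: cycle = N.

cycle = 24

t=1  I1→DivU
t=2  I1 RO; I2→MulU
t=3  I3→IntU
t=4  I3 RO
t=5  I3 EX
t=9  I1 EX
t=10  I1 WR R4
t=11  I2 RO; I4→DivU
t=12  I3 WR R1; I5→AddU
t=13  I5 RO
t=14  I2 EX
t=15  I2 WR R5; I5 EX
t=16  I4 RO
t=17  I5 WR R2
t=18  I6→AddU
t=19  I6 RO
t=21  I6 EX
t=22  I6 WR R4
t=23  I4 EX
t=24  I4 WR R0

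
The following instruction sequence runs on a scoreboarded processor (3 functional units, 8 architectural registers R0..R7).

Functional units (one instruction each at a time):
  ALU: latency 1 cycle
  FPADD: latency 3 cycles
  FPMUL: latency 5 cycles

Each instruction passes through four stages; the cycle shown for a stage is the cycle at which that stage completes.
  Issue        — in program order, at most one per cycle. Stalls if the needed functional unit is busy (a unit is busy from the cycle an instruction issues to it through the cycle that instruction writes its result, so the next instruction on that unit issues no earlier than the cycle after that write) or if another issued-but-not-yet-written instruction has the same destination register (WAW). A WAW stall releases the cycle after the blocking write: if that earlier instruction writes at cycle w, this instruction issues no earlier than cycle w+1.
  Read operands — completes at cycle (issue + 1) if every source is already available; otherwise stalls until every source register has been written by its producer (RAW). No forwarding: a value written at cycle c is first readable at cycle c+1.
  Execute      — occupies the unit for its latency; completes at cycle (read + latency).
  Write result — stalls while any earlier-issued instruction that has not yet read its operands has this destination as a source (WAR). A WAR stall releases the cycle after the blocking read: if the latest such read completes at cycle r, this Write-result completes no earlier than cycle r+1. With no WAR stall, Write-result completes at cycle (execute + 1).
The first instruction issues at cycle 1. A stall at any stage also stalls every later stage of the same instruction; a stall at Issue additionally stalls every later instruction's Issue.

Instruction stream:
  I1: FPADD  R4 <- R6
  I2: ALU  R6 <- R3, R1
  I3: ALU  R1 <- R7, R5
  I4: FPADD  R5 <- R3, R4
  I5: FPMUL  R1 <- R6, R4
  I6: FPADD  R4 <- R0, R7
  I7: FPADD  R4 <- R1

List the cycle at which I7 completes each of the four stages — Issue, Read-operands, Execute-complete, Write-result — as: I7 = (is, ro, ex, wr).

I7 = (19, 20, 23, 24)

  I1 | 1 | 2 | 5 | 6
  I2 | 2 | 3 | 4 | 5
  I3 | 6 | 7 | 8 | 9   struct: ALU busy until I2 writes@5
  I4 | 7 | 8 | 11 | 12
  I5 | 10 | 11 | 16 | 17   WAW R1: wait I3 write@9
  I6 | 13 | 14 | 17 | 18   struct: FPADD busy until I4 writes@12
  I7 | 19 | 20 | 23 | 24   struct: FPADD busy until I6 writes@18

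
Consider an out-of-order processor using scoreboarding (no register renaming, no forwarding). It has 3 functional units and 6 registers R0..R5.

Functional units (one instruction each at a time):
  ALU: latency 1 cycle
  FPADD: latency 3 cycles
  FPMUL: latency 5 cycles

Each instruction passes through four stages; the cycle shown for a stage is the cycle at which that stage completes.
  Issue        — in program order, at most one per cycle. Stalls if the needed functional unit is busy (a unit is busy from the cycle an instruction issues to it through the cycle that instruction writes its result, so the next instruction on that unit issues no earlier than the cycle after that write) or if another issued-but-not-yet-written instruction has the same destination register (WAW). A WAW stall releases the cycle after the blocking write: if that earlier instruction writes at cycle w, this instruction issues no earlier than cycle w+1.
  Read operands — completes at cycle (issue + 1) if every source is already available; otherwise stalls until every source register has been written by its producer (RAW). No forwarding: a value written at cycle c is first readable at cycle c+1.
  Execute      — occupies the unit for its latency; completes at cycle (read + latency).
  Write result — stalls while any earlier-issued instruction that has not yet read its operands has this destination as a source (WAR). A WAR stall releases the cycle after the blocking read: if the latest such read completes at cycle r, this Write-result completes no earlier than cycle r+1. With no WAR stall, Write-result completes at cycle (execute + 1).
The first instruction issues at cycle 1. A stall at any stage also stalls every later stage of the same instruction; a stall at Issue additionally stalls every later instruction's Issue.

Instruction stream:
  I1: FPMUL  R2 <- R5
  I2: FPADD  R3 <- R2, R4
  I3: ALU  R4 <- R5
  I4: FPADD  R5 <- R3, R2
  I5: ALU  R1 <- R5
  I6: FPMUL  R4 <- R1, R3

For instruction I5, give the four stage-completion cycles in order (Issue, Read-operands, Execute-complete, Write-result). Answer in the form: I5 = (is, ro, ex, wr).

1) issue 1, read 2, done 7, write 8
2) issue 2, read 9, done 12, write 13  <RAW R2: wait I1 write@8>
3) issue 3, read 4, done 5, write 10  <WAR R4: wait I2 read@9>
4) issue 14, read 15, done 18, write 19  <struct: FPADD busy until I2 writes@13>
5) issue 15, read 20, done 21, write 22  <RAW R5: wait I4 write@19>
6) issue 16, read 23, done 28, write 29  <RAW R1: wait I5 write@22>

I5 = (15, 20, 21, 22)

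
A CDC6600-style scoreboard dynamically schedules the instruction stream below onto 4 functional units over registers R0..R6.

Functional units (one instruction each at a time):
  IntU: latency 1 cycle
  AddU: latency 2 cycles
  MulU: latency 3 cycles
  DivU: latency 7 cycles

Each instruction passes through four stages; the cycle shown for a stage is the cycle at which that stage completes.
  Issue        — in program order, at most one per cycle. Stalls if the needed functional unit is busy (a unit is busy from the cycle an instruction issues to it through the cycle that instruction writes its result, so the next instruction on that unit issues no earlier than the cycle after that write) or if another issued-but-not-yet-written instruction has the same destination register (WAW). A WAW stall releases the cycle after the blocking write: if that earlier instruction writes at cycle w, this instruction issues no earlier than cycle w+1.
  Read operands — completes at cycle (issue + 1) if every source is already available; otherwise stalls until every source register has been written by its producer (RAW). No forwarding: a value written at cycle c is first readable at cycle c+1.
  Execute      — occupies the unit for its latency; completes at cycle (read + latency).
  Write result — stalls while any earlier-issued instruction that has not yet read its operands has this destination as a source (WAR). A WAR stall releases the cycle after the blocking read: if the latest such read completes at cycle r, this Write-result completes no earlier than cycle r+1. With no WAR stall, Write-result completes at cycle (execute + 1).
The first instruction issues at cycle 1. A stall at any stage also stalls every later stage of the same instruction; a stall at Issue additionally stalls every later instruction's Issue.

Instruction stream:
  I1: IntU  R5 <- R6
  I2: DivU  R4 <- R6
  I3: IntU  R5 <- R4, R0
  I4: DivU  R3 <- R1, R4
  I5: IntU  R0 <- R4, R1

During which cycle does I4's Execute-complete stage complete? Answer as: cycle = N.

cycle = 20

I1: IS=1 RO=2 EX=3 WR=4
I2: IS=2 RO=3 EX=10 WR=11
I3: IS=5 RO=12 EX=13 WR=14  [struct: IntU busy until I1 writes@4; RAW R4: wait I2 write@11]
I4: IS=12 RO=13 EX=20 WR=21  [struct: DivU busy until I2 writes@11]
I5: IS=15 RO=16 EX=17 WR=18  [struct: IntU busy until I3 writes@14]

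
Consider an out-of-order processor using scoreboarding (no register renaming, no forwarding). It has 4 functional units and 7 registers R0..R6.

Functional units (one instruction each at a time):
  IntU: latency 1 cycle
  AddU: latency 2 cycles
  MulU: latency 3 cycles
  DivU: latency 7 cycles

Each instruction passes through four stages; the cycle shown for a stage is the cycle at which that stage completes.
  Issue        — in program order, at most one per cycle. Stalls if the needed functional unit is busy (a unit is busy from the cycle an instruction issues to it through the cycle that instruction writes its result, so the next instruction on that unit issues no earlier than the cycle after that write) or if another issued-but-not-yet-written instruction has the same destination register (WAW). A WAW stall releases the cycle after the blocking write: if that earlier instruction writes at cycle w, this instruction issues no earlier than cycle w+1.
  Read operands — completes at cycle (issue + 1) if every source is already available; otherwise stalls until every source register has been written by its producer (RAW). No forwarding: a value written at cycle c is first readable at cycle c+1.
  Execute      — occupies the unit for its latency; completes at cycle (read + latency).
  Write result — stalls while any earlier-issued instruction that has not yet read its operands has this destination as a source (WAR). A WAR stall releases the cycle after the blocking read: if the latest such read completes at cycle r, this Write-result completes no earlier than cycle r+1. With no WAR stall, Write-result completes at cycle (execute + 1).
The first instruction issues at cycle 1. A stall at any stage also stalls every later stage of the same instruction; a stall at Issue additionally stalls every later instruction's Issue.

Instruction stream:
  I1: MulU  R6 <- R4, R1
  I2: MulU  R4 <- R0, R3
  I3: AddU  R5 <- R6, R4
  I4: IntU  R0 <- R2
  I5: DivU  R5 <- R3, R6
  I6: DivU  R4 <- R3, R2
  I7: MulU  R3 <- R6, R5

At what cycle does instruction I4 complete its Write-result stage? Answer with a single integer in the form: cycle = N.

cycle = 12

1) issue 1, read 2, done 5, write 6
2) issue 7, read 8, done 11, write 12  <struct: MulU busy until I1 writes@6>
3) issue 8, read 13, done 15, write 16  <RAW R4: wait I2 write@12>
4) issue 9, read 10, done 11, write 12
5) issue 17, read 18, done 25, write 26  <WAW R5: wait I3 write@16>
6) issue 27, read 28, done 35, write 36  <struct: DivU busy until I5 writes@26>
7) issue 28, read 29, done 32, write 33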